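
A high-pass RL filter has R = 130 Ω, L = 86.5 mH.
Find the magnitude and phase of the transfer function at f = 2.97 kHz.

Step 1 — Angular frequency: ω = 2π·2970 = 1.866e+04 rad/s.
Step 2 — Transfer function: H(jω) = jωL/(R + jωL).
Step 3 — Numerator jωL = j·1614; denominator R + jωL = 130 + j1614.
Step 4 — H = 0.9936 + j0.08002.
Step 5 — Magnitude: |H| = 0.9968 (-0.0 dB); phase: φ = 4.6°.

|H| = 0.9968 (-0.0 dB), φ = 4.6°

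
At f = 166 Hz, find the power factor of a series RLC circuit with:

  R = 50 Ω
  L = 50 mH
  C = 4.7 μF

Step 1 — Angular frequency: ω = 2π·f = 2π·166 = 1043 rad/s.
Step 2 — Component impedances:
  R: Z = R = 50 Ω
  L: Z = jωL = j·1043·0.05 = 0 + j52.15 Ω
  C: Z = 1/(jωC) = -j/(ω·C) = 0 - j204 Ω
Step 3 — Series combination: Z_total = R + L + C = 50 - j151.8 Ω = 159.9∠-71.8° Ω.
Step 4 — Power factor: PF = cos(φ) = Re(Z)/|Z| = 50/159.86 = 0.3128.
Step 5 — Type: Im(Z) = -151.8 ⇒ leading (phase φ = -71.8°).

PF = 0.3128 (leading, φ = -71.8°)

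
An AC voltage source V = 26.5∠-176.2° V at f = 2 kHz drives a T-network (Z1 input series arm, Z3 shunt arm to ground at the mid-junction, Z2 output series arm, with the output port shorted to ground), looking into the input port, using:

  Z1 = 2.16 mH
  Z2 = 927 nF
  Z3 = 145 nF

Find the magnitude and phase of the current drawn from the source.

Step 1 — Angular frequency: ω = 2π·f = 2π·2000 = 1.257e+04 rad/s.
Step 2 — Component impedances:
  Z1: Z = jωL = j·1.257e+04·0.00216 = 0 + j27.14 Ω
  Z2: Z = 1/(jωC) = -j/(ω·C) = 0 - j85.84 Ω
  Z3: Z = 1/(jωC) = -j/(ω·C) = 0 - j548.8 Ω
Step 3 — With the output port shorted to ground, the output series arm Z2 runs from the junction to ground; the shunt arm Z3 also runs from the junction to ground. They appear in parallel: Z3 || Z2 = 0 - j74.23 Ω.
Step 4 — Series with input arm Z1: Z_in = Z1 + (Z3 || Z2) = 0 - j47.09 Ω = 47.09∠-90.0° Ω.
Step 5 — Source phasor: V = 26.5∠-176.2° V = -26.44 - j1.756 V.
Step 6 — Ohm's law: I = V / Z_total = (-26.44 - j1.756) / (0 - j47.09) = 0.0373 - j0.5615 A.
Step 7 — Convert to polar: |I| = 0.5628 A, ∠I = -86.2°.

I = 0.5628∠-86.2° A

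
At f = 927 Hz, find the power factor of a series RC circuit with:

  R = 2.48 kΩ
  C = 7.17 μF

Step 1 — Angular frequency: ω = 2π·f = 2π·927 = 5825 rad/s.
Step 2 — Component impedances:
  R: Z = R = 2480 Ω
  C: Z = 1/(jωC) = -j/(ω·C) = 0 - j23.95 Ω
Step 3 — Series combination: Z_total = R + C = 2480 - j23.95 Ω = 2480∠-0.6° Ω.
Step 4 — Power factor: PF = cos(φ) = Re(Z)/|Z| = 2480/2480 = 1.
Step 5 — Type: Im(Z) = -23.95 ⇒ leading (phase φ = -0.6°).

PF = 1 (leading, φ = -0.6°)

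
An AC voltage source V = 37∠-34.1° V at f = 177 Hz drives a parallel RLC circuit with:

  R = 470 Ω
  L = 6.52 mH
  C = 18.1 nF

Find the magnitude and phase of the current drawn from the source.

Step 1 — Angular frequency: ω = 2π·f = 2π·177 = 1112 rad/s.
Step 2 — Component impedances:
  R: Z = R = 470 Ω
  L: Z = jωL = j·1112·0.00652 = 0 + j7.251 Ω
  C: Z = 1/(jωC) = -j/(ω·C) = 0 - j4.968e+04 Ω
Step 3 — Parallel combination: 1/Z_total = 1/R + 1/L + 1/C; Z_total = 0.1119 + j7.25 Ω = 7.251∠89.1° Ω.
Step 4 — Source phasor: V = 37∠-34.1° V = 30.64 - j20.74 V.
Step 5 — Ohm's law: I = V / Z_total = (30.64 - j20.74) / (0.1119 + j7.25) = -2.795 - j4.269 A.
Step 6 — Convert to polar: |I| = 5.103 A, ∠I = -123.2°.

I = 5.103∠-123.2° A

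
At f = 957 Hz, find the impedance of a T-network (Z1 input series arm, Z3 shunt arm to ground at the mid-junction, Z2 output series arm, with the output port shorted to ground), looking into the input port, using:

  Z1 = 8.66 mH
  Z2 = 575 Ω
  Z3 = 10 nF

Step 1 — Angular frequency: ω = 2π·f = 2π·957 = 6013 rad/s.
Step 2 — Component impedances:
  Z1: Z = jωL = j·6013·0.00866 = 0 + j52.07 Ω
  Z2: Z = R = 575 Ω
  Z3: Z = 1/(jωC) = -j/(ω·C) = 0 - j1.663e+04 Ω
Step 3 — With the output port shorted to ground, the output series arm Z2 runs from the junction to ground; the shunt arm Z3 also runs from the junction to ground. They appear in parallel: Z3 || Z2 = 574.3 - j19.86 Ω.
Step 4 — Series with input arm Z1: Z_in = Z1 + (Z3 || Z2) = 574.3 + j32.22 Ω = 575.2∠3.2° Ω.

Z = 574.3 + j32.22 Ω = 575.2∠3.2° Ω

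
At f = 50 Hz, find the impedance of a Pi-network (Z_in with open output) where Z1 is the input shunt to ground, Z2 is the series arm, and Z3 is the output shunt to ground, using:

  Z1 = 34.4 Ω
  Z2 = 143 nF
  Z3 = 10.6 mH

Step 1 — Angular frequency: ω = 2π·f = 2π·50 = 314.2 rad/s.
Step 2 — Component impedances:
  Z1: Z = R = 34.4 Ω
  Z2: Z = 1/(jωC) = -j/(ω·C) = 0 - j2.226e+04 Ω
  Z3: Z = jωL = j·314.2·0.0106 = 0 + j3.33 Ω
Step 3 — With open output, the series arm Z2 and the output shunt Z3 appear in series to ground: Z2 + Z3 = 0 - j2.226e+04 Ω.
Step 4 — Parallel with input shunt Z1: Z_in = Z1 || (Z2 + Z3) = 34.4 - j0.05317 Ω = 34.4∠-0.1° Ω.

Z = 34.4 - j0.05317 Ω = 34.4∠-0.1° Ω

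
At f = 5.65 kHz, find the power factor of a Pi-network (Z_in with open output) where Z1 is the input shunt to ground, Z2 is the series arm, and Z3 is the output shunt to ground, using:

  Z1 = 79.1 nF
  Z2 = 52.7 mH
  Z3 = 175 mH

Step 1 — Angular frequency: ω = 2π·f = 2π·5650 = 3.55e+04 rad/s.
Step 2 — Component impedances:
  Z1: Z = 1/(jωC) = -j/(ω·C) = 0 - j356.1 Ω
  Z2: Z = jωL = j·3.55e+04·0.0527 = 0 + j1871 Ω
  Z3: Z = jωL = j·3.55e+04·0.175 = 0 + j6212 Ω
Step 3 — With open output, the series arm Z2 and the output shunt Z3 appear in series to ground: Z2 + Z3 = 0 + j8083 Ω.
Step 4 — Parallel with input shunt Z1: Z_in = Z1 || (Z2 + Z3) = 0 - j372.5 Ω = 372.5∠-90.0° Ω.
Step 5 — Power factor: PF = cos(φ) = Re(Z)/|Z| = 0/372.5 = 0.
Step 6 — Type: Im(Z) = -372.5 ⇒ leading (phase φ = -90.0°).

PF = 0 (leading, φ = -90.0°)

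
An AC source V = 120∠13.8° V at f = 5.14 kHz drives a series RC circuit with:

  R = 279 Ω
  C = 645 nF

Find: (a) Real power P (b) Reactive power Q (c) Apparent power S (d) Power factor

Step 1 — Angular frequency: ω = 2π·f = 2π·5140 = 3.23e+04 rad/s.
Step 2 — Component impedances:
  R: Z = R = 279 Ω
  C: Z = 1/(jωC) = -j/(ω·C) = 0 - j48.01 Ω
Step 3 — Series combination: Z_total = R + C = 279 - j48.01 Ω = 283.1∠-9.8° Ω.
Step 4 — Source phasor: V = 120∠13.8° V = 116.5 + j28.62 V.
Step 5 — Current: I = V / Z = 0.3885 + j0.1694 A = 0.4239∠23.6° A.
Step 6 — Complex power: S = V·I* = 50.13 - j8.625 VA.
Step 7 — Real power: P = Re(S) = 50.13 W.
Step 8 — Reactive power: Q = Im(S) = -8.625 VAR.
Step 9 — Apparent power: |S| = 50.87 VA.
Step 10 — Power factor: PF = P/|S| = 0.9855 (leading).

(a) P = 50.13 W  (b) Q = -8.625 VAR  (c) S = 50.87 VA  (d) PF = 0.9855 (leading)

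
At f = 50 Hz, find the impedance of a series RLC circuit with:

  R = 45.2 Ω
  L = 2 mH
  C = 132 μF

Step 1 — Angular frequency: ω = 2π·f = 2π·50 = 314.2 rad/s.
Step 2 — Component impedances:
  R: Z = R = 45.2 Ω
  L: Z = jωL = j·314.2·0.002 = 0 + j0.6283 Ω
  C: Z = 1/(jωC) = -j/(ω·C) = 0 - j24.11 Ω
Step 3 — Series combination: Z_total = R + L + C = 45.2 - j23.49 Ω = 50.94∠-27.5° Ω.

Z = 45.2 - j23.49 Ω = 50.94∠-27.5° Ω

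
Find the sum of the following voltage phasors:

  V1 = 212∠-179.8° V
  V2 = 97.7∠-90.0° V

Step 1 — Convert each phasor to rectangular form:
  V1 = 212·(cos(-179.8°) + j·sin(-179.8°)) = -212 - j0.74 V
  V2 = 97.7·(cos(-90.0°) + j·sin(-90.0°)) = 0 - j97.7 V
Step 2 — Sum components: V_total = -212 - j98.44 V.
Step 3 — Convert to polar: |V_total| = 233.7 V, ∠V_total = -155.1°.

V_total = 233.7∠-155.1° V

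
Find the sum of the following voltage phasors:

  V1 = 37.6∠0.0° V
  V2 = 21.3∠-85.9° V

Step 1 — Convert each phasor to rectangular form:
  V1 = 37.6·(cos(0.0°) + j·sin(0.0°)) = 37.6 V
  V2 = 21.3·(cos(-85.9°) + j·sin(-85.9°)) = 1.523 - j21.25 V
Step 2 — Sum components: V_total = 39.12 - j21.25 V.
Step 3 — Convert to polar: |V_total| = 44.52 V, ∠V_total = -28.5°.

V_total = 44.52∠-28.5° V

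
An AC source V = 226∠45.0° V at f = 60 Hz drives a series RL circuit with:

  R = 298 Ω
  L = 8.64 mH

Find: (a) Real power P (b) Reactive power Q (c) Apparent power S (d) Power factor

Step 1 — Angular frequency: ω = 2π·f = 2π·60 = 377 rad/s.
Step 2 — Component impedances:
  R: Z = R = 298 Ω
  L: Z = jωL = j·377·0.00864 = 0 + j3.257 Ω
Step 3 — Series combination: Z_total = R + L = 298 + j3.257 Ω = 298∠0.6° Ω.
Step 4 — Source phasor: V = 226∠45.0° V = 159.8 + j159.8 V.
Step 5 — Current: I = V / Z = 0.5421 + j0.5303 A = 0.7583∠44.4° A.
Step 6 — Complex power: S = V·I* = 171.4 + j1.873 VA.
Step 7 — Real power: P = Re(S) = 171.4 W.
Step 8 — Reactive power: Q = Im(S) = 1.873 VAR.
Step 9 — Apparent power: |S| = 171.4 VA.
Step 10 — Power factor: PF = P/|S| = 0.9999 (lagging).

(a) P = 171.4 W  (b) Q = 1.873 VAR  (c) S = 171.4 VA  (d) PF = 0.9999 (lagging)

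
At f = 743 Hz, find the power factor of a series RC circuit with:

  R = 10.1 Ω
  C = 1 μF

Step 1 — Angular frequency: ω = 2π·f = 2π·743 = 4668 rad/s.
Step 2 — Component impedances:
  R: Z = R = 10.1 Ω
  C: Z = 1/(jωC) = -j/(ω·C) = 0 - j214.2 Ω
Step 3 — Series combination: Z_total = R + C = 10.1 - j214.2 Ω = 214.4∠-87.3° Ω.
Step 4 — Power factor: PF = cos(φ) = Re(Z)/|Z| = 10.1/214.44 = 0.0471.
Step 5 — Type: Im(Z) = -214.2 ⇒ leading (phase φ = -87.3°).

PF = 0.0471 (leading, φ = -87.3°)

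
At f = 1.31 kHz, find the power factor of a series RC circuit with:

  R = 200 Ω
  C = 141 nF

Step 1 — Angular frequency: ω = 2π·f = 2π·1310 = 8231 rad/s.
Step 2 — Component impedances:
  R: Z = R = 200 Ω
  C: Z = 1/(jωC) = -j/(ω·C) = 0 - j861.6 Ω
Step 3 — Series combination: Z_total = R + C = 200 - j861.6 Ω = 884.6∠-76.9° Ω.
Step 4 — Power factor: PF = cos(φ) = Re(Z)/|Z| = 200/884.6 = 0.2261.
Step 5 — Type: Im(Z) = -861.6 ⇒ leading (phase φ = -76.9°).

PF = 0.2261 (leading, φ = -76.9°)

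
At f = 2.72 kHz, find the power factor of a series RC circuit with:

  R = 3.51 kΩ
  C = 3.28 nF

Step 1 — Angular frequency: ω = 2π·f = 2π·2720 = 1.709e+04 rad/s.
Step 2 — Component impedances:
  R: Z = R = 3510 Ω
  C: Z = 1/(jωC) = -j/(ω·C) = 0 - j1.784e+04 Ω
Step 3 — Series combination: Z_total = R + C = 3510 - j1.784e+04 Ω = 1.818e+04∠-78.9° Ω.
Step 4 — Power factor: PF = cos(φ) = Re(Z)/|Z| = 3510/1.818e+04 = 0.1931.
Step 5 — Type: Im(Z) = -1.784e+04 ⇒ leading (phase φ = -78.9°).

PF = 0.1931 (leading, φ = -78.9°)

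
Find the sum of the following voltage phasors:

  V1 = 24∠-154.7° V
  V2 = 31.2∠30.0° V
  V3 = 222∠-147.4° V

Step 1 — Convert each phasor to rectangular form:
  V1 = 24·(cos(-154.7°) + j·sin(-154.7°)) = -21.7 - j10.26 V
  V2 = 31.2·(cos(30.0°) + j·sin(30.0°)) = 27.02 + j15.6 V
  V3 = 222·(cos(-147.4°) + j·sin(-147.4°)) = -187 - j119.6 V
Step 2 — Sum components: V_total = -181.7 - j114.3 V.
Step 3 — Convert to polar: |V_total| = 214.6 V, ∠V_total = -147.8°.

V_total = 214.6∠-147.8° V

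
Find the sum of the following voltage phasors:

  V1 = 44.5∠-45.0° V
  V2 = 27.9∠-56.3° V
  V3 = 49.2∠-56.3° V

Step 1 — Convert each phasor to rectangular form:
  V1 = 44.5·(cos(-45.0°) + j·sin(-45.0°)) = 31.47 - j31.47 V
  V2 = 27.9·(cos(-56.3°) + j·sin(-56.3°)) = 15.48 - j23.21 V
  V3 = 49.2·(cos(-56.3°) + j·sin(-56.3°)) = 27.3 - j40.93 V
Step 2 — Sum components: V_total = 74.24 - j95.61 V.
Step 3 — Convert to polar: |V_total| = 121.1 V, ∠V_total = -52.2°.

V_total = 121.1∠-52.2° V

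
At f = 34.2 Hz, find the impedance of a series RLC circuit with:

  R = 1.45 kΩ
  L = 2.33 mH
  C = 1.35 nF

Step 1 — Angular frequency: ω = 2π·f = 2π·34.2 = 214.9 rad/s.
Step 2 — Component impedances:
  R: Z = R = 1450 Ω
  L: Z = jωL = j·214.9·0.00233 = 0 + j0.5007 Ω
  C: Z = 1/(jωC) = -j/(ω·C) = 0 - j3.447e+06 Ω
Step 3 — Series combination: Z_total = R + L + C = 1450 - j3.447e+06 Ω = 3.447e+06∠-90.0° Ω.

Z = 1450 - j3.447e+06 Ω = 3.447e+06∠-90.0° Ω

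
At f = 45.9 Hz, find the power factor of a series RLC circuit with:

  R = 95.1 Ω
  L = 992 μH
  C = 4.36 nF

Step 1 — Angular frequency: ω = 2π·f = 2π·45.9 = 288.4 rad/s.
Step 2 — Component impedances:
  R: Z = R = 95.1 Ω
  L: Z = jωL = j·288.4·0.000992 = 0 + j0.2861 Ω
  C: Z = 1/(jωC) = -j/(ω·C) = 0 - j7.953e+05 Ω
Step 3 — Series combination: Z_total = R + L + C = 95.1 - j7.953e+05 Ω = 7.953e+05∠-90.0° Ω.
Step 4 — Power factor: PF = cos(φ) = Re(Z)/|Z| = 95.1/7.953e+05 = 0.0001196.
Step 5 — Type: Im(Z) = -7.953e+05 ⇒ leading (phase φ = -90.0°).

PF = 0.0001196 (leading, φ = -90.0°)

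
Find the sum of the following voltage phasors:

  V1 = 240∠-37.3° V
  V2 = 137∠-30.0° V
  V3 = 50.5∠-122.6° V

Step 1 — Convert each phasor to rectangular form:
  V1 = 240·(cos(-37.3°) + j·sin(-37.3°)) = 190.9 - j145.4 V
  V2 = 137·(cos(-30.0°) + j·sin(-30.0°)) = 118.6 - j68.5 V
  V3 = 50.5·(cos(-122.6°) + j·sin(-122.6°)) = -27.21 - j42.54 V
Step 2 — Sum components: V_total = 282.4 - j256.5 V.
Step 3 — Convert to polar: |V_total| = 381.5 V, ∠V_total = -42.3°.

V_total = 381.5∠-42.3° V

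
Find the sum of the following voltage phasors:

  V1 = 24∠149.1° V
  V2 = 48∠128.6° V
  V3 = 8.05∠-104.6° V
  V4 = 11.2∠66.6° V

Step 1 — Convert each phasor to rectangular form:
  V1 = 24·(cos(149.1°) + j·sin(149.1°)) = -20.59 + j12.32 V
  V2 = 48·(cos(128.6°) + j·sin(128.6°)) = -29.95 + j37.51 V
  V3 = 8.05·(cos(-104.6°) + j·sin(-104.6°)) = -2.029 - j7.79 V
  V4 = 11.2·(cos(66.6°) + j·sin(66.6°)) = 4.448 + j10.28 V
Step 2 — Sum components: V_total = -48.12 + j52.33 V.
Step 3 — Convert to polar: |V_total| = 71.09 V, ∠V_total = 132.6°.

V_total = 71.09∠132.6° V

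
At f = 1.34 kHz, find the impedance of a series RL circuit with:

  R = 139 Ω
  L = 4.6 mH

Step 1 — Angular frequency: ω = 2π·f = 2π·1340 = 8419 rad/s.
Step 2 — Component impedances:
  R: Z = R = 139 Ω
  L: Z = jωL = j·8419·0.0046 = 0 + j38.73 Ω
Step 3 — Series combination: Z_total = R + L = 139 + j38.73 Ω = 144.3∠15.6° Ω.

Z = 139 + j38.73 Ω = 144.3∠15.6° Ω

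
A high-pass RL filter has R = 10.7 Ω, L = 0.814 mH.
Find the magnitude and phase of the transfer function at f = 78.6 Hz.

Step 1 — Angular frequency: ω = 2π·78.6 = 493.9 rad/s.
Step 2 — Transfer function: H(jω) = jωL/(R + jωL).
Step 3 — Numerator jωL = j·0.402; denominator R + jωL = 10.7 + j0.402.
Step 4 — H = 0.00141 + j0.03752.
Step 5 — Magnitude: |H| = 0.03754 (-28.5 dB); phase: φ = 87.8°.

|H| = 0.03754 (-28.5 dB), φ = 87.8°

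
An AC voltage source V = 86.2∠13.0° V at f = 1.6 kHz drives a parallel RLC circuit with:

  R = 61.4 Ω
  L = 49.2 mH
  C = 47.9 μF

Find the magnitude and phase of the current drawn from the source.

Step 1 — Angular frequency: ω = 2π·f = 2π·1600 = 1.005e+04 rad/s.
Step 2 — Component impedances:
  R: Z = R = 61.4 Ω
  L: Z = jωL = j·1.005e+04·0.0492 = 0 + j494.6 Ω
  C: Z = 1/(jωC) = -j/(ω·C) = 0 - j2.077 Ω
Step 3 — Parallel combination: 1/Z_total = 1/R + 1/L + 1/C; Z_total = 0.07075 - j2.083 Ω = 2.084∠-88.1° Ω.
Step 4 — Source phasor: V = 86.2∠13.0° V = 83.99 + j19.39 V.
Step 5 — Ohm's law: I = V / Z_total = (83.99 + j19.39) / (0.07075 - j2.083) = -7.93 + j40.59 A.
Step 6 — Convert to polar: |I| = 41.36 A, ∠I = 101.1°.

I = 41.36∠101.1° A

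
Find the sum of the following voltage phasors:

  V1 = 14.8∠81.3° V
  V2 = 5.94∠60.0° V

Step 1 — Convert each phasor to rectangular form:
  V1 = 14.8·(cos(81.3°) + j·sin(81.3°)) = 2.239 + j14.63 V
  V2 = 5.94·(cos(60.0°) + j·sin(60.0°)) = 2.97 + j5.144 V
Step 2 — Sum components: V_total = 5.209 + j19.77 V.
Step 3 — Convert to polar: |V_total| = 20.45 V, ∠V_total = 75.2°.

V_total = 20.45∠75.2° V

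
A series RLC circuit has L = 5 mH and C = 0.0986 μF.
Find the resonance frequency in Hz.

Step 1 — Resonance condition Im(Z)=0 gives ω₀ = 1/√(LC).
Step 2 — ω₀ = 1/√(0.005·9.86e-08) = 4.504e+04 rad/s.
Step 3 — f₀ = ω₀/(2π) = 7168 Hz.

f₀ = 7168 Hz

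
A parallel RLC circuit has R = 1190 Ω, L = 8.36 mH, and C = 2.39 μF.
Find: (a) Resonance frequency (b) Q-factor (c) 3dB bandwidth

Step 1 — Resonance: ω₀ = 1/√(LC) = 1/√(0.00836·2.39e-06) = 7075 rad/s.
Step 2 — f₀ = ω₀/(2π) = 1126 Hz.
Step 3 — Parallel Q: Q = R/(ω₀L) = 1190/(7075·0.00836) = 20.12.
Step 4 — Bandwidth: Δω = ω₀/Q = 351.6 rad/s; BW = Δω/(2π) = 55.96 Hz.

(a) f₀ = 1126 Hz  (b) Q = 20.12  (c) BW = 55.96 Hz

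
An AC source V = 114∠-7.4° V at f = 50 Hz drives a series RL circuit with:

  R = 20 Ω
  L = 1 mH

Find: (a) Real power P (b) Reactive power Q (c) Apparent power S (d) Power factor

Step 1 — Angular frequency: ω = 2π·f = 2π·50 = 314.2 rad/s.
Step 2 — Component impedances:
  R: Z = R = 20 Ω
  L: Z = jωL = j·314.2·0.001 = 0 + j0.3142 Ω
Step 3 — Series combination: Z_total = R + L = 20 + j0.3142 Ω = 20∠0.9° Ω.
Step 4 — Source phasor: V = 114∠-7.4° V = 113.1 - j14.68 V.
Step 5 — Current: I = V / Z = 5.64 - j0.8227 A = 5.699∠-8.3° A.
Step 6 — Complex power: S = V·I* = 649.6 + j10.2 VA.
Step 7 — Real power: P = Re(S) = 649.6 W.
Step 8 — Reactive power: Q = Im(S) = 10.2 VAR.
Step 9 — Apparent power: |S| = 649.7 VA.
Step 10 — Power factor: PF = P/|S| = 0.9999 (lagging).

(a) P = 649.6 W  (b) Q = 10.2 VAR  (c) S = 649.7 VA  (d) PF = 0.9999 (lagging)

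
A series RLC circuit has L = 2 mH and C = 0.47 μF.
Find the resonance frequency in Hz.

Step 1 — Resonance condition Im(Z)=0 gives ω₀ = 1/√(LC).
Step 2 — ω₀ = 1/√(0.002·4.7e-07) = 3.262e+04 rad/s.
Step 3 — f₀ = ω₀/(2π) = 5191 Hz.

f₀ = 5191 Hz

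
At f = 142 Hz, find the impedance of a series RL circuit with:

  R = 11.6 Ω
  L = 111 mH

Step 1 — Angular frequency: ω = 2π·f = 2π·142 = 892.2 rad/s.
Step 2 — Component impedances:
  R: Z = R = 11.6 Ω
  L: Z = jωL = j·892.2·0.111 = 0 + j99.04 Ω
Step 3 — Series combination: Z_total = R + L = 11.6 + j99.04 Ω = 99.71∠83.3° Ω.

Z = 11.6 + j99.04 Ω = 99.71∠83.3° Ω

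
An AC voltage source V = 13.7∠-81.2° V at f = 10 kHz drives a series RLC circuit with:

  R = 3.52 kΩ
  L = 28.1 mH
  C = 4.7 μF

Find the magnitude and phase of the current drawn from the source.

Step 1 — Angular frequency: ω = 2π·f = 2π·1e+04 = 6.283e+04 rad/s.
Step 2 — Component impedances:
  R: Z = R = 3520 Ω
  L: Z = jωL = j·6.283e+04·0.0281 = 0 + j1766 Ω
  C: Z = 1/(jωC) = -j/(ω·C) = 0 - j3.386 Ω
Step 3 — Series combination: Z_total = R + L + C = 3520 + j1762 Ω = 3936∠26.6° Ω.
Step 4 — Source phasor: V = 13.7∠-81.2° V = 2.096 - j13.54 V.
Step 5 — Ohm's law: I = V / Z_total = (2.096 - j13.54) / (3520 + j1762) = -0.001064 - j0.003314 A.
Step 6 — Convert to polar: |I| = 0.00348 A, ∠I = -107.8°.

I = 0.00348∠-107.8° A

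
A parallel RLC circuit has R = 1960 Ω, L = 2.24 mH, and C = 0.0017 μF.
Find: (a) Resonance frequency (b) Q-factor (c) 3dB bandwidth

Step 1 — Resonance: ω₀ = 1/√(LC) = 1/√(0.00224·1.7e-09) = 5.125e+05 rad/s.
Step 2 — f₀ = ω₀/(2π) = 8.156e+04 Hz.
Step 3 — Parallel Q: Q = R/(ω₀L) = 1960/(5.125e+05·0.00224) = 1.707.
Step 4 — Bandwidth: Δω = ω₀/Q = 3.001e+05 rad/s; BW = Δω/(2π) = 4.777e+04 Hz.

(a) f₀ = 8.156e+04 Hz  (b) Q = 1.707  (c) BW = 4.777e+04 Hz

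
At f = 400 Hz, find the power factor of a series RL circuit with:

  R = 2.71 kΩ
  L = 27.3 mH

Step 1 — Angular frequency: ω = 2π·f = 2π·400 = 2513 rad/s.
Step 2 — Component impedances:
  R: Z = R = 2710 Ω
  L: Z = jωL = j·2513·0.0273 = 0 + j68.61 Ω
Step 3 — Series combination: Z_total = R + L = 2710 + j68.61 Ω = 2711∠1.5° Ω.
Step 4 — Power factor: PF = cos(φ) = Re(Z)/|Z| = 2710/2710.9 = 0.9997.
Step 5 — Type: Im(Z) = 68.61 ⇒ lagging (phase φ = 1.5°).

PF = 0.9997 (lagging, φ = 1.5°)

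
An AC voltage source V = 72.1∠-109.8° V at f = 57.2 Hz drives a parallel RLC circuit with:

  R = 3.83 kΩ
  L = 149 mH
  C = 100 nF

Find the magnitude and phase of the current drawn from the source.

Step 1 — Angular frequency: ω = 2π·f = 2π·57.2 = 359.4 rad/s.
Step 2 — Component impedances:
  R: Z = R = 3830 Ω
  L: Z = jωL = j·359.4·0.149 = 0 + j53.55 Ω
  C: Z = 1/(jωC) = -j/(ω·C) = 0 - j2.782e+04 Ω
Step 3 — Parallel combination: 1/Z_total = 1/R + 1/L + 1/C; Z_total = 0.7515 + j53.64 Ω = 53.65∠89.2° Ω.
Step 4 — Source phasor: V = 72.1∠-109.8° V = -24.42 - j67.84 V.
Step 5 — Ohm's law: I = V / Z_total = (-24.42 - j67.84) / (0.7515 + j53.64) = -1.271 + j0.4375 A.
Step 6 — Convert to polar: |I| = 1.344 A, ∠I = 161.0°.

I = 1.344∠161.0° A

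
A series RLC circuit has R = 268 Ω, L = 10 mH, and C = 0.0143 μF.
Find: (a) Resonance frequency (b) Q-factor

Step 1 — Resonance condition Im(Z)=0 gives ω₀ = 1/√(LC).
Step 2 — ω₀ = 1/√(0.01·1.43e-08) = 8.362e+04 rad/s.
Step 3 — f₀ = ω₀/(2π) = 1.331e+04 Hz.
Step 4 — Series Q: Q = ω₀L/R = 8.362e+04·0.01/268 = 3.12.

(a) f₀ = 1.331e+04 Hz  (b) Q = 3.12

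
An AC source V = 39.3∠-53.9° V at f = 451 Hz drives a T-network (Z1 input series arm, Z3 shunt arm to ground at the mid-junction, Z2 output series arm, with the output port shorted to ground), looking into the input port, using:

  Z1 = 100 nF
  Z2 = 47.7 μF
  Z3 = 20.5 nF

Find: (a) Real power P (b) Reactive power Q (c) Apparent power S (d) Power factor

Step 1 — Angular frequency: ω = 2π·f = 2π·451 = 2834 rad/s.
Step 2 — Component impedances:
  Z1: Z = 1/(jωC) = -j/(ω·C) = 0 - j3529 Ω
  Z2: Z = 1/(jωC) = -j/(ω·C) = 0 - j7.398 Ω
  Z3: Z = 1/(jωC) = -j/(ω·C) = 0 - j1.721e+04 Ω
Step 3 — With the output port shorted to ground, the output series arm Z2 runs from the junction to ground; the shunt arm Z3 also runs from the junction to ground. They appear in parallel: Z3 || Z2 = 0 - j7.395 Ω.
Step 4 — Series with input arm Z1: Z_in = Z1 + (Z3 || Z2) = 0 - j3536 Ω = 3536∠-90.0° Ω.
Step 5 — Source phasor: V = 39.3∠-53.9° V = 23.16 - j31.75 V.
Step 6 — Current: I = V / Z = 0.008979 + j0.006548 A = 0.01111∠36.1° A.
Step 7 — Complex power: S = V·I* = 0 - j0.4367 VA.
Step 8 — Real power: P = Re(S) = 0 W.
Step 9 — Reactive power: Q = Im(S) = -0.4367 VAR.
Step 10 — Apparent power: |S| = 0.4367 VA.
Step 11 — Power factor: PF = P/|S| = 0 (leading).

(a) P = 0 W  (b) Q = -0.4367 VAR  (c) S = 0.4367 VA  (d) PF = 0 (leading)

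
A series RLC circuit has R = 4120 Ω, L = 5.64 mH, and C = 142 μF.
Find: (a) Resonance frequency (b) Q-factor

Step 1 — Resonance condition Im(Z)=0 gives ω₀ = 1/√(LC).
Step 2 — ω₀ = 1/√(0.00564·0.000142) = 1117 rad/s.
Step 3 — f₀ = ω₀/(2π) = 177.8 Hz.
Step 4 — Series Q: Q = ω₀L/R = 1117·0.00564/4120 = 0.00153.

(a) f₀ = 177.8 Hz  (b) Q = 0.00153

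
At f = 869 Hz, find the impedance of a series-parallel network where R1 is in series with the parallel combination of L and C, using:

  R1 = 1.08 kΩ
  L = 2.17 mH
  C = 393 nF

Step 1 — Angular frequency: ω = 2π·f = 2π·869 = 5460 rad/s.
Step 2 — Component impedances:
  R1: Z = R = 1080 Ω
  L: Z = jωL = j·5460·0.00217 = 0 + j11.85 Ω
  C: Z = 1/(jωC) = -j/(ω·C) = 0 - j466 Ω
Step 3 — Parallel branch: L || C = 1/(1/L + 1/C) = 0 + j12.16 Ω.
Step 4 — Series with R1: Z_total = R1 + (L || C) = 1080 + j12.16 Ω = 1080∠0.6° Ω.

Z = 1080 + j12.16 Ω = 1080∠0.6° Ω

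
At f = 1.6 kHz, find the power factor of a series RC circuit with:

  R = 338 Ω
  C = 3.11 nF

Step 1 — Angular frequency: ω = 2π·f = 2π·1600 = 1.005e+04 rad/s.
Step 2 — Component impedances:
  R: Z = R = 338 Ω
  C: Z = 1/(jωC) = -j/(ω·C) = 0 - j3.198e+04 Ω
Step 3 — Series combination: Z_total = R + C = 338 - j3.198e+04 Ω = 3.199e+04∠-89.4° Ω.
Step 4 — Power factor: PF = cos(φ) = Re(Z)/|Z| = 338/3.199e+04 = 0.01057.
Step 5 — Type: Im(Z) = -3.198e+04 ⇒ leading (phase φ = -89.4°).

PF = 0.01057 (leading, φ = -89.4°)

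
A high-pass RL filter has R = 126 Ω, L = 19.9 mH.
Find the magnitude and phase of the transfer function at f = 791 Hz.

Step 1 — Angular frequency: ω = 2π·791 = 4970 rad/s.
Step 2 — Transfer function: H(jω) = jωL/(R + jωL).
Step 3 — Numerator jωL = j·98.9; denominator R + jωL = 126 + j98.9.
Step 4 — H = 0.3812 + j0.4857.
Step 5 — Magnitude: |H| = 0.6174 (-4.2 dB); phase: φ = 51.9°.

|H| = 0.6174 (-4.2 dB), φ = 51.9°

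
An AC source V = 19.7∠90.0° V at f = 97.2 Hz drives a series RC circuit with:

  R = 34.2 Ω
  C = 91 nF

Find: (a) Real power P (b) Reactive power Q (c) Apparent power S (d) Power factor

Step 1 — Angular frequency: ω = 2π·f = 2π·97.2 = 610.7 rad/s.
Step 2 — Component impedances:
  R: Z = R = 34.2 Ω
  C: Z = 1/(jωC) = -j/(ω·C) = 0 - j1.799e+04 Ω
Step 3 — Series combination: Z_total = R + C = 34.2 - j1.799e+04 Ω = 1.799e+04∠-89.9° Ω.
Step 4 — Source phasor: V = 19.7∠90.0° V = 0 + j19.7 V.
Step 5 — Current: I = V / Z = -0.001095 + j2.081e-06 A = 0.001095∠179.9° A.
Step 6 — Complex power: S = V·I* = 4.1e-05 - j0.02157 VA.
Step 7 — Real power: P = Re(S) = 4.1e-05 W.
Step 8 — Reactive power: Q = Im(S) = -0.02157 VAR.
Step 9 — Apparent power: |S| = 0.02157 VA.
Step 10 — Power factor: PF = P/|S| = 0.001901 (leading).

(a) P = 4.1e-05 W  (b) Q = -0.02157 VAR  (c) S = 0.02157 VA  (d) PF = 0.001901 (leading)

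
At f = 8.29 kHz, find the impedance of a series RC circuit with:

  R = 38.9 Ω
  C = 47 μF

Step 1 — Angular frequency: ω = 2π·f = 2π·8290 = 5.209e+04 rad/s.
Step 2 — Component impedances:
  R: Z = R = 38.9 Ω
  C: Z = 1/(jωC) = -j/(ω·C) = 0 - j0.4085 Ω
Step 3 — Series combination: Z_total = R + C = 38.9 - j0.4085 Ω = 38.9∠-0.6° Ω.

Z = 38.9 - j0.4085 Ω = 38.9∠-0.6° Ω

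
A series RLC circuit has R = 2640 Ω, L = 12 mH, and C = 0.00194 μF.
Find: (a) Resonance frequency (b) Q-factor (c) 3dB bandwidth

Step 1 — Resonance condition Im(Z)=0 gives ω₀ = 1/√(LC).
Step 2 — ω₀ = 1/√(0.012·1.94e-09) = 2.073e+05 rad/s.
Step 3 — f₀ = ω₀/(2π) = 3.299e+04 Hz.
Step 4 — Series Q: Q = ω₀L/R = 2.073e+05·0.012/2640 = 0.9421.
Step 5 — 3dB bandwidth: Δω = ω₀/Q = 2.2e+05 rad/s; BW = Δω/(2π) = 3.501e+04 Hz.

(a) f₀ = 3.299e+04 Hz  (b) Q = 0.9421  (c) BW = 3.501e+04 Hz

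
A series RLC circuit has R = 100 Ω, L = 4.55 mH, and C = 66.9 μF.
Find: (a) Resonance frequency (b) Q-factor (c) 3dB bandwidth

Step 1 — Resonance: ω₀ = 1/√(LC) = 1/√(0.00455·6.69e-05) = 1813 rad/s.
Step 2 — f₀ = ω₀/(2π) = 288.5 Hz.
Step 3 — Series Q: Q = ω₀L/R = 1813·0.00455/100 = 0.08247.
Step 4 — Bandwidth: Δω = ω₀/Q = 2.198e+04 rad/s; BW = Δω/(2π) = 3498 Hz.

(a) f₀ = 288.5 Hz  (b) Q = 0.08247  (c) BW = 3498 Hz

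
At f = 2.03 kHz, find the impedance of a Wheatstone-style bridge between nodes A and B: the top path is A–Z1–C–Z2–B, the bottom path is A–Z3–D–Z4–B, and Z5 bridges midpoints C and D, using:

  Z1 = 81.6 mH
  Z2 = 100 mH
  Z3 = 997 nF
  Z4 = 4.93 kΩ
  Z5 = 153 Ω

Step 1 — Angular frequency: ω = 2π·f = 2π·2030 = 1.275e+04 rad/s.
Step 2 — Component impedances:
  Z1: Z = jωL = j·1.275e+04·0.0816 = 0 + j1041 Ω
  Z2: Z = jωL = j·1.275e+04·0.1 = 0 + j1275 Ω
  Z3: Z = 1/(jωC) = -j/(ω·C) = 0 - j78.64 Ω
  Z4: Z = R = 4930 Ω
  Z5: Z = R = 153 Ω
Step 3 — Bridge requires nodal analysis (the Z5 bridge couples midpoints C and D, so the two paths cannot be reduced to a simple series/parallel combination). Setting node B to ground and injecting 1 A at node A, the 3-node admittance system at A, C, D solves to V_A = Z_AB = 462.8 + j1062 Ω = 1158∠66.4° Ω.

Z = 462.8 + j1062 Ω = 1158∠66.4° Ω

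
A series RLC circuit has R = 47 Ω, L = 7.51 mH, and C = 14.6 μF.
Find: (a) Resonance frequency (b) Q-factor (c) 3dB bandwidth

Step 1 — Resonance condition Im(Z)=0 gives ω₀ = 1/√(LC).
Step 2 — ω₀ = 1/√(0.00751·1.46e-05) = 3020 rad/s.
Step 3 — f₀ = ω₀/(2π) = 480.6 Hz.
Step 4 — Series Q: Q = ω₀L/R = 3020·0.00751/47 = 0.4826.
Step 5 — 3dB bandwidth: Δω = ω₀/Q = 6258 rad/s; BW = Δω/(2π) = 996 Hz.

(a) f₀ = 480.6 Hz  (b) Q = 0.4826  (c) BW = 996 Hz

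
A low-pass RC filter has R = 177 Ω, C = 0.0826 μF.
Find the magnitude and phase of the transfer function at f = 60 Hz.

Step 1 — Angular frequency: ω = 2π·60 = 377 rad/s.
Step 2 — Transfer function: H(jω) = 1/(1 + jωRC).
Step 3 — Denominator: 1 + jωRC = 1 + j·377·177·8.26e-08 = 1 + j0.005512.
Step 4 — H = 1 - j0.005512.
Step 5 — Magnitude: |H| = 1 (-0.0 dB); phase: φ = -0.3°.

|H| = 1 (-0.0 dB), φ = -0.3°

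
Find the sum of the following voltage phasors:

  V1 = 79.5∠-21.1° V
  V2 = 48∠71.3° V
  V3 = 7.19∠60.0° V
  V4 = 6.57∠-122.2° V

Step 1 — Convert each phasor to rectangular form:
  V1 = 79.5·(cos(-21.1°) + j·sin(-21.1°)) = 74.17 - j28.62 V
  V2 = 48·(cos(71.3°) + j·sin(71.3°)) = 15.39 + j45.47 V
  V3 = 7.19·(cos(60.0°) + j·sin(60.0°)) = 3.595 + j6.227 V
  V4 = 6.57·(cos(-122.2°) + j·sin(-122.2°)) = -3.501 - j5.559 V
Step 2 — Sum components: V_total = 89.65 + j17.51 V.
Step 3 — Convert to polar: |V_total| = 91.35 V, ∠V_total = 11.1°.

V_total = 91.35∠11.1° V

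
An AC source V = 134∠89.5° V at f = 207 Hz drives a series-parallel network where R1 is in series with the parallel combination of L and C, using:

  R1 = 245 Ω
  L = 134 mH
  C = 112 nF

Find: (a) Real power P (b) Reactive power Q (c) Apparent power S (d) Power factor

Step 1 — Angular frequency: ω = 2π·f = 2π·207 = 1301 rad/s.
Step 2 — Component impedances:
  R1: Z = R = 245 Ω
  L: Z = jωL = j·1301·0.134 = 0 + j174.3 Ω
  C: Z = 1/(jωC) = -j/(ω·C) = 0 - j6865 Ω
Step 3 — Parallel branch: L || C = 1/(1/L + 1/C) = 0 + j178.8 Ω.
Step 4 — Series with R1: Z_total = R1 + (L || C) = 245 + j178.8 Ω = 303.3∠36.1° Ω.
Step 5 — Source phasor: V = 134∠89.5° V = 1.169 + j134 V.
Step 6 — Current: I = V / Z = 0.2636 + j0.3546 A = 0.4418∠53.4° A.
Step 7 — Complex power: S = V·I* = 47.82 + j34.9 VA.
Step 8 — Real power: P = Re(S) = 47.82 W.
Step 9 — Reactive power: Q = Im(S) = 34.9 VAR.
Step 10 — Apparent power: |S| = 59.2 VA.
Step 11 — Power factor: PF = P/|S| = 0.8077 (lagging).

(a) P = 47.82 W  (b) Q = 34.9 VAR  (c) S = 59.2 VA  (d) PF = 0.8077 (lagging)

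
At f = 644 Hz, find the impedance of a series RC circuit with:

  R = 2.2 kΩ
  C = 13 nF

Step 1 — Angular frequency: ω = 2π·f = 2π·644 = 4046 rad/s.
Step 2 — Component impedances:
  R: Z = R = 2200 Ω
  C: Z = 1/(jωC) = -j/(ω·C) = 0 - j1.901e+04 Ω
Step 3 — Series combination: Z_total = R + C = 2200 - j1.901e+04 Ω = 1.914e+04∠-83.4° Ω.

Z = 2200 - j1.901e+04 Ω = 1.914e+04∠-83.4° Ω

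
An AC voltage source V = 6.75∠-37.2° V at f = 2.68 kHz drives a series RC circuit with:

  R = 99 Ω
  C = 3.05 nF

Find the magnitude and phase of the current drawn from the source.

Step 1 — Angular frequency: ω = 2π·f = 2π·2680 = 1.684e+04 rad/s.
Step 2 — Component impedances:
  R: Z = R = 99 Ω
  C: Z = 1/(jωC) = -j/(ω·C) = 0 - j1.947e+04 Ω
Step 3 — Series combination: Z_total = R + C = 99 - j1.947e+04 Ω = 1.947e+04∠-89.7° Ω.
Step 4 — Source phasor: V = 6.75∠-37.2° V = 5.377 - j4.081 V.
Step 5 — Ohm's law: I = V / Z_total = (5.377 - j4.081) / (99 - j1.947e+04) = 0.000211 + j0.0002751 A.
Step 6 — Convert to polar: |I| = 0.0003467 A, ∠I = 52.5°.

I = 0.0003467∠52.5° A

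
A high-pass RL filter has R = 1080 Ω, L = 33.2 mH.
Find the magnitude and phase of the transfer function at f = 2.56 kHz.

Step 1 — Angular frequency: ω = 2π·2560 = 1.608e+04 rad/s.
Step 2 — Transfer function: H(jω) = jωL/(R + jωL).
Step 3 — Numerator jωL = j·534; denominator R + jωL = 1080 + j534.
Step 4 — H = 0.1965 + j0.3973.
Step 5 — Magnitude: |H| = 0.4432 (-7.1 dB); phase: φ = 63.7°.

|H| = 0.4432 (-7.1 dB), φ = 63.7°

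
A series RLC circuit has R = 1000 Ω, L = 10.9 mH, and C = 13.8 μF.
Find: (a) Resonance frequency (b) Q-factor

Step 1 — Resonance condition Im(Z)=0 gives ω₀ = 1/√(LC).
Step 2 — ω₀ = 1/√(0.0109·1.38e-05) = 2578 rad/s.
Step 3 — f₀ = ω₀/(2π) = 410.4 Hz.
Step 4 — Series Q: Q = ω₀L/R = 2578·0.0109/1000 = 0.0281.

(a) f₀ = 410.4 Hz  (b) Q = 0.0281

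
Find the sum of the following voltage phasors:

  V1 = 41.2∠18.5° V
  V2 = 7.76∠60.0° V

Step 1 — Convert each phasor to rectangular form:
  V1 = 41.2·(cos(18.5°) + j·sin(18.5°)) = 39.07 + j13.07 V
  V2 = 7.76·(cos(60.0°) + j·sin(60.0°)) = 3.88 + j6.72 V
Step 2 — Sum components: V_total = 42.95 + j19.79 V.
Step 3 — Convert to polar: |V_total| = 47.29 V, ∠V_total = 24.7°.

V_total = 47.29∠24.7° V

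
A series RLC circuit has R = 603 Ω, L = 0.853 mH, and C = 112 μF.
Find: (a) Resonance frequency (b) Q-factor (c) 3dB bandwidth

Step 1 — Resonance condition Im(Z)=0 gives ω₀ = 1/√(LC).
Step 2 — ω₀ = 1/√(0.000853·0.000112) = 3235 rad/s.
Step 3 — f₀ = ω₀/(2π) = 514.9 Hz.
Step 4 — Series Q: Q = ω₀L/R = 3235·0.000853/603 = 0.004577.
Step 5 — 3dB bandwidth: Δω = ω₀/Q = 7.069e+05 rad/s; BW = Δω/(2π) = 1.125e+05 Hz.

(a) f₀ = 514.9 Hz  (b) Q = 0.004577  (c) BW = 1.125e+05 Hz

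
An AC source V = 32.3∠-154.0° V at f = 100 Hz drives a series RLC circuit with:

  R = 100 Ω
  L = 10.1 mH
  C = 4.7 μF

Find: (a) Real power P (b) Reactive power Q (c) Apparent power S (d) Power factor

Step 1 — Angular frequency: ω = 2π·f = 2π·100 = 628.3 rad/s.
Step 2 — Component impedances:
  R: Z = R = 100 Ω
  L: Z = jωL = j·628.3·0.0101 = 0 + j6.346 Ω
  C: Z = 1/(jωC) = -j/(ω·C) = 0 - j338.6 Ω
Step 3 — Series combination: Z_total = R + L + C = 100 - j332.3 Ω = 347∠-73.3° Ω.
Step 4 — Source phasor: V = 32.3∠-154.0° V = -29.03 - j14.16 V.
Step 5 — Current: I = V / Z = 0.01496 - j0.09187 A = 0.09308∠-80.7° A.
Step 6 — Complex power: S = V·I* = 0.8664 - j2.879 VA.
Step 7 — Real power: P = Re(S) = 0.8664 W.
Step 8 — Reactive power: Q = Im(S) = -2.879 VAR.
Step 9 — Apparent power: |S| = 3.007 VA.
Step 10 — Power factor: PF = P/|S| = 0.2882 (leading).

(a) P = 0.8664 W  (b) Q = -2.879 VAR  (c) S = 3.007 VA  (d) PF = 0.2882 (leading)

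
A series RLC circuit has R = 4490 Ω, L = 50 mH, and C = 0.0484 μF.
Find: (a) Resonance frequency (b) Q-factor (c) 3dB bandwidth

Step 1 — Resonance condition Im(Z)=0 gives ω₀ = 1/√(LC).
Step 2 — ω₀ = 1/√(0.05·4.84e-08) = 2.033e+04 rad/s.
Step 3 — f₀ = ω₀/(2π) = 3235 Hz.
Step 4 — Series Q: Q = ω₀L/R = 2.033e+04·0.05/4490 = 0.2264.
Step 5 — 3dB bandwidth: Δω = ω₀/Q = 8.98e+04 rad/s; BW = Δω/(2π) = 1.429e+04 Hz.

(a) f₀ = 3235 Hz  (b) Q = 0.2264  (c) BW = 1.429e+04 Hz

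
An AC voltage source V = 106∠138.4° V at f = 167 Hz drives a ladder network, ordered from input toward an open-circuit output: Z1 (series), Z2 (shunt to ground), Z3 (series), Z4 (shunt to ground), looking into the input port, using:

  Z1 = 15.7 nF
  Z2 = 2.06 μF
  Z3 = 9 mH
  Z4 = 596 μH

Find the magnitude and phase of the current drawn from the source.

Step 1 — Angular frequency: ω = 2π·f = 2π·167 = 1049 rad/s.
Step 2 — Component impedances:
  Z1: Z = 1/(jωC) = -j/(ω·C) = 0 - j6.07e+04 Ω
  Z2: Z = 1/(jωC) = -j/(ω·C) = 0 - j462.6 Ω
  Z3: Z = jωL = j·1049·0.009 = 0 + j9.444 Ω
  Z4: Z = jωL = j·1049·0.000596 = 0 + j0.6254 Ω
Step 3 — Ladder network (open output): work backward from the far end, alternating series and parallel combinations. Z_in = 0 - j6.069e+04 Ω = 6.069e+04∠-90.0° Ω.
Step 4 — Source phasor: V = 106∠138.4° V = -79.27 + j70.38 V.
Step 5 — Ohm's law: I = V / Z_total = (-79.27 + j70.38) / (0 - j6.069e+04) = -0.00116 - j0.001306 A.
Step 6 — Convert to polar: |I| = 0.001747 A, ∠I = -131.6°.

I = 0.001747∠-131.6° A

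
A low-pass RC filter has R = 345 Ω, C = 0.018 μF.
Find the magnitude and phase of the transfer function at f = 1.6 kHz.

Step 1 — Angular frequency: ω = 2π·1600 = 1.005e+04 rad/s.
Step 2 — Transfer function: H(jω) = 1/(1 + jωRC).
Step 3 — Denominator: 1 + jωRC = 1 + j·1.005e+04·345·1.8e-08 = 1 + j0.06243.
Step 4 — H = 0.9961 - j0.06219.
Step 5 — Magnitude: |H| = 0.9981 (-0.0 dB); phase: φ = -3.6°.

|H| = 0.9981 (-0.0 dB), φ = -3.6°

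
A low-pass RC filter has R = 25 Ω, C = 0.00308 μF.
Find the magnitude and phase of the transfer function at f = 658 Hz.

Step 1 — Angular frequency: ω = 2π·658 = 4134 rad/s.
Step 2 — Transfer function: H(jω) = 1/(1 + jωRC).
Step 3 — Denominator: 1 + jωRC = 1 + j·4134·25·3.08e-09 = 1 + j0.0003183.
Step 4 — H = 1 - j0.0003183.
Step 5 — Magnitude: |H| = 1 (-0.0 dB); phase: φ = -0.0°.

|H| = 1 (-0.0 dB), φ = -0.0°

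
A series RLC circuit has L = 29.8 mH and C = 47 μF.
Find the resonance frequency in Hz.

Step 1 — Resonance condition Im(Z)=0 gives ω₀ = 1/√(LC).
Step 2 — ω₀ = 1/√(0.0298·4.7e-05) = 845 rad/s.
Step 3 — f₀ = ω₀/(2π) = 134.5 Hz.

f₀ = 134.5 Hz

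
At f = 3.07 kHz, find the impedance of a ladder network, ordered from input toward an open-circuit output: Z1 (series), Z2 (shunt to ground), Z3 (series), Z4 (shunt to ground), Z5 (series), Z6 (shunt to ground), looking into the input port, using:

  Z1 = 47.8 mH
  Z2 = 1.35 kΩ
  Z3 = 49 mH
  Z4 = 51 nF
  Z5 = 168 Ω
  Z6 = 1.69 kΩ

Step 1 — Angular frequency: ω = 2π·f = 2π·3070 = 1.929e+04 rad/s.
Step 2 — Component impedances:
  Z1: Z = jωL = j·1.929e+04·0.0478 = 0 + j922 Ω
  Z2: Z = R = 1350 Ω
  Z3: Z = jωL = j·1.929e+04·0.049 = 0 + j945.2 Ω
  Z4: Z = 1/(jωC) = -j/(ω·C) = 0 - j1017 Ω
  Z5: Z = R = 168 Ω
  Z6: Z = R = 1690 Ω
Step 3 — Ladder network (open output): work backward from the far end, alternating series and parallel combinations. Z_in = 333.5 + j1015 Ω = 1069∠71.8° Ω.

Z = 333.5 + j1015 Ω = 1069∠71.8° Ω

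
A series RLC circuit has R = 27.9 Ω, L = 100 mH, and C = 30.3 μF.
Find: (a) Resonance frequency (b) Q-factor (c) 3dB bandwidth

Step 1 — Resonance: ω₀ = 1/√(LC) = 1/√(0.1·3.03e-05) = 574.5 rad/s.
Step 2 — f₀ = ω₀/(2π) = 91.43 Hz.
Step 3 — Series Q: Q = ω₀L/R = 574.5·0.1/27.9 = 2.059.
Step 4 — Bandwidth: Δω = ω₀/Q = 279 rad/s; BW = Δω/(2π) = 44.4 Hz.

(a) f₀ = 91.43 Hz  (b) Q = 2.059  (c) BW = 44.4 Hz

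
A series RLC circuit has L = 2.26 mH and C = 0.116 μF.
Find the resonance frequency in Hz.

Step 1 — Resonance condition Im(Z)=0 gives ω₀ = 1/√(LC).
Step 2 — ω₀ = 1/√(0.00226·1.16e-07) = 6.176e+04 rad/s.
Step 3 — f₀ = ω₀/(2π) = 9830 Hz.

f₀ = 9830 Hz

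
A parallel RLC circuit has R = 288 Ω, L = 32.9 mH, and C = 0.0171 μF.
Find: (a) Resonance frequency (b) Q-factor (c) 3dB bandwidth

Step 1 — Resonance: ω₀ = 1/√(LC) = 1/√(0.0329·1.71e-08) = 4.216e+04 rad/s.
Step 2 — f₀ = ω₀/(2π) = 6710 Hz.
Step 3 — Parallel Q: Q = R/(ω₀L) = 288/(4.216e+04·0.0329) = 0.2076.
Step 4 — Bandwidth: Δω = ω₀/Q = 2.031e+05 rad/s; BW = Δω/(2π) = 3.232e+04 Hz.

(a) f₀ = 6710 Hz  (b) Q = 0.2076  (c) BW = 3.232e+04 Hz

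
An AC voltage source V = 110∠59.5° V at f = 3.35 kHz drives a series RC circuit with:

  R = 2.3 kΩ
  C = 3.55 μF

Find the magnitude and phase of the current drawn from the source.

Step 1 — Angular frequency: ω = 2π·f = 2π·3350 = 2.105e+04 rad/s.
Step 2 — Component impedances:
  R: Z = R = 2300 Ω
  C: Z = 1/(jωC) = -j/(ω·C) = 0 - j13.38 Ω
Step 3 — Series combination: Z_total = R + C = 2300 - j13.38 Ω = 2300∠-0.3° Ω.
Step 4 — Source phasor: V = 110∠59.5° V = 55.83 + j94.78 V.
Step 5 — Ohm's law: I = V / Z_total = (55.83 + j94.78) / (2300 - j13.38) = 0.02403 + j0.04135 A.
Step 6 — Convert to polar: |I| = 0.04783 A, ∠I = 59.8°.

I = 0.04783∠59.8° A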